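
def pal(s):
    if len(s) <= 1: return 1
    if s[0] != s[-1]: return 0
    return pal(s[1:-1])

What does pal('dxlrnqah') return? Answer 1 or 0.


pal('dxlrnqah'): s[0]='d' != s[-1]='h' -> return 0
Result: 0 (not a palindrome)

0


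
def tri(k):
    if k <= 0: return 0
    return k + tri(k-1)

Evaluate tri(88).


tri(88)
= 88 + 87 + 86 + 85 + 84 + 83 + 82 + 81 + 80 + 79 + 78 + 77 + 76 + 75 + 74 + 73 + 72 + 71 + 70 + 69 + 68 + 67 + 66 + 65 + 64 + 63 + 62 + 61 + 60 + 59 + 58 + 57 + 56 + 55 + 54 + 53 + 52 + 51 + 50 + 49 + 48 + 47 + 46 + 45 + 44 + 43 + 42 + 41 + 40 + 39 + 38 + 37 + 36 + 35 + 34 + 33 + 32 + 31 + 30 + 29 + 28 + 27 + 26 + 25 + 24 + 23 + 22 + 21 + 20 + 19 + 18 + 17 + 16 + 15 + 14 + 13 + 12 + 11 + 10 + 9 + 8 + 7 + 6 + 5 + 4 + 3 + 2 + 1 + tri(0)
= 88 + 87 + 86 + 85 + 84 + 83 + 82 + 81 + 80 + 79 + 78 + 77 + 76 + 75 + 74 + 73 + 72 + 71 + 70 + 69 + 68 + 67 + 66 + 65 + 64 + 63 + 62 + 61 + 60 + 59 + 58 + 57 + 56 + 55 + 54 + 53 + 52 + 51 + 50 + 49 + 48 + 47 + 46 + 45 + 44 + 43 + 42 + 41 + 40 + 39 + 38 + 37 + 36 + 35 + 34 + 33 + 32 + 31 + 30 + 29 + 28 + 27 + 26 + 25 + 24 + 23 + 22 + 21 + 20 + 19 + 18 + 17 + 16 + 15 + 14 + 13 + 12 + 11 + 10 + 9 + 8 + 7 + 6 + 5 + 4 + 3 + 2 + 1 + 0
= 3916

3916


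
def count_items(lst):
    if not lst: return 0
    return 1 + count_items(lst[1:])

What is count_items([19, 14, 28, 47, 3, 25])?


count_items([19, 14, 28, 47, 3, 25]) = 1 + count_items([14, 28, 47, 3, 25])
count_items([14, 28, 47, 3, 25]) = 1 + count_items([28, 47, 3, 25])
count_items([28, 47, 3, 25]) = 1 + count_items([47, 3, 25])
count_items([47, 3, 25]) = 1 + count_items([3, 25])
count_items([3, 25]) = 1 + count_items([25])
count_items([25]) = 1 + count_items([])
count_items([]) = 0  (base case)
Unwinding: 1 + 1 + 1 + 1 + 1 + 1 + 0 = 6

6


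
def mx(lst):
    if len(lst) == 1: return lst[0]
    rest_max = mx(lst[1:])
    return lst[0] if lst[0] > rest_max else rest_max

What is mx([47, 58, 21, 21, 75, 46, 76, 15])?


mx([47, 58, 21, 21, 75, 46, 76, 15]): compare 47 with mx([58, 21, 21, 75, 46, 76, 15])
mx([58, 21, 21, 75, 46, 76, 15]): compare 58 with mx([21, 21, 75, 46, 76, 15])
mx([21, 21, 75, 46, 76, 15]): compare 21 with mx([21, 75, 46, 76, 15])
mx([21, 75, 46, 76, 15]): compare 21 with mx([75, 46, 76, 15])
mx([75, 46, 76, 15]): compare 75 with mx([46, 76, 15])
mx([46, 76, 15]): compare 46 with mx([76, 15])
mx([76, 15]): compare 76 with mx([15])
mx([15]) = 15  (base case)
Compare 76 with 15 -> 76
Compare 46 with 76 -> 76
Compare 75 with 76 -> 76
Compare 21 with 76 -> 76
Compare 21 with 76 -> 76
Compare 58 with 76 -> 76
Compare 47 with 76 -> 76

76


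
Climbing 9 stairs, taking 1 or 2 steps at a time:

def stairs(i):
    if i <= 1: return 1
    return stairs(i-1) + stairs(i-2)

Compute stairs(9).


Building up from base cases:
stairs(0) = 1
stairs(1) = 1
stairs(2) = stairs(1) + stairs(0) = 1 + 1 = 2
stairs(3) = stairs(2) + stairs(1) = 2 + 1 = 3
stairs(4) = stairs(3) + stairs(2) = 3 + 2 = 5
stairs(5) = stairs(4) + stairs(3) = 5 + 3 = 8
stairs(6) = stairs(5) + stairs(4) = 8 + 5 = 13
stairs(7) = stairs(6) + stairs(5) = 13 + 8 = 21
stairs(8) = stairs(7) + stairs(6) = 21 + 13 = 34
stairs(9) = stairs(8) + stairs(7) = 34 + 21 = 55

55


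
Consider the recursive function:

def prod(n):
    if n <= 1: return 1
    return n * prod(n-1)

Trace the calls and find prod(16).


prod(16)
= 16 * prod(15)
= 16 * 15 * prod(14)
= 16 * 15 * 14 * prod(13)
= 16 * 15 * 14 * 13 * prod(12)
= 16 * 15 * 14 * 13 * 12 * prod(11)
= 16 * 15 * 14 * 13 * 12 * 11 * prod(10)
= 16 * 15 * 14 * 13 * 12 * 11 * 10 * prod(9)
= 16 * 15 * 14 * 13 * 12 * 11 * 10 * 9 * prod(8)
= 16 * 15 * 14 * 13 * 12 * 11 * 10 * 9 * 8 * prod(7)
= 16 * 15 * 14 * 13 * 12 * 11 * 10 * 9 * 8 * 7 * prod(6)
= 16 * 15 * 14 * 13 * 12 * 11 * 10 * 9 * 8 * 7 * 6 * prod(5)
= 16 * 15 * 14 * 13 * 12 * 11 * 10 * 9 * 8 * 7 * 6 * 5 * prod(4)
= 16 * 15 * 14 * 13 * 12 * 11 * 10 * 9 * 8 * 7 * 6 * 5 * 4 * prod(3)
= 16 * 15 * 14 * 13 * 12 * 11 * 10 * 9 * 8 * 7 * 6 * 5 * 4 * 3 * prod(2)
= 16 * 15 * 14 * 13 * 12 * 11 * 10 * 9 * 8 * 7 * 6 * 5 * 4 * 3 * 2 * prod(1)
= 16 * 15 * 14 * 13 * 12 * 11 * 10 * 9 * 8 * 7 * 6 * 5 * 4 * 3 * 2 * 1
= 20922789888000

20922789888000


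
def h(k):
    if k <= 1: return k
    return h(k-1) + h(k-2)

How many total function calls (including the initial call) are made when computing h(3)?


Let C(n) = total calls for h(n)
C(0) = 1, C(1) = 1
C(2) = 1 + C(1) + C(0) = 1 + 1 + 1 = 3
C(3) = 1 + C(2) + C(1) = 1 + 3 + 1 = 5

5


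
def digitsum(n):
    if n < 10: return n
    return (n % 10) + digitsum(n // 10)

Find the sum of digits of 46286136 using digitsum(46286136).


digitsum(46286136) = 6 + digitsum(4628613)
digitsum(4628613) = 3 + digitsum(462861)
digitsum(462861) = 1 + digitsum(46286)
digitsum(46286) = 6 + digitsum(4628)
digitsum(4628) = 8 + digitsum(462)
digitsum(462) = 2 + digitsum(46)
digitsum(46) = 6 + digitsum(4)
digitsum(4) = 4  (base case)
Total: 6 + 3 + 1 + 6 + 8 + 2 + 6 + 4 = 36

36


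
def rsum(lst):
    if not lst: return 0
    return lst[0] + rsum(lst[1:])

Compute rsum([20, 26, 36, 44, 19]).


rsum([20, 26, 36, 44, 19]) = 20 + rsum([26, 36, 44, 19])
rsum([26, 36, 44, 19]) = 26 + rsum([36, 44, 19])
rsum([36, 44, 19]) = 36 + rsum([44, 19])
rsum([44, 19]) = 44 + rsum([19])
rsum([19]) = 19 + rsum([])
rsum([]) = 0  (base case)
Total: 20 + 26 + 36 + 44 + 19 + 0 = 145

145


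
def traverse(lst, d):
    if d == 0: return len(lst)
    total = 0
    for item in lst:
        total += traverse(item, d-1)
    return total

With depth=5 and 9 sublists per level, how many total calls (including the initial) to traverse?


At depth 0 (root): 1 call
At depth 1: each of 1 parents calls traverse on 9 children = 9 calls
At depth 2: each of 9 parents calls traverse on 9 children = 81 calls
At depth 3: each of 81 parents calls traverse on 9 children = 729 calls
At depth 4: each of 729 parents calls traverse on 9 children = 6561 calls
At depth 5: each of 6561 parents calls traverse on 9 children = 59049 calls
Total: 1 + 9 + 81 + 729 + 6561 + 59049 = 66430

66430


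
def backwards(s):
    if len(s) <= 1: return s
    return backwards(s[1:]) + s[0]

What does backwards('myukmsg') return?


backwards('myukmsg') = backwards('yukmsg') + 'm'
backwards('yukmsg') = backwards('ukmsg') + 'y'
backwards('ukmsg') = backwards('kmsg') + 'u'
backwards('kmsg') = backwards('msg') + 'k'
backwards('msg') = backwards('sg') + 'm'
backwards('sg') = backwards('g') + 's'
backwards('g') = 'g'  (base case)
Concatenating: 'g' + 's' + 'm' + 'k' + 'u' + 'y' + 'm' = 'gsmkuym'

gsmkuym


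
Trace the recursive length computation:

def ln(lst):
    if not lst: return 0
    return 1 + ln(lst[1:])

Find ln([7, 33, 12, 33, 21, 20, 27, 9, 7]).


ln([7, 33, 12, 33, 21, 20, 27, 9, 7]) = 1 + ln([33, 12, 33, 21, 20, 27, 9, 7])
ln([33, 12, 33, 21, 20, 27, 9, 7]) = 1 + ln([12, 33, 21, 20, 27, 9, 7])
ln([12, 33, 21, 20, 27, 9, 7]) = 1 + ln([33, 21, 20, 27, 9, 7])
ln([33, 21, 20, 27, 9, 7]) = 1 + ln([21, 20, 27, 9, 7])
ln([21, 20, 27, 9, 7]) = 1 + ln([20, 27, 9, 7])
ln([20, 27, 9, 7]) = 1 + ln([27, 9, 7])
ln([27, 9, 7]) = 1 + ln([9, 7])
ln([9, 7]) = 1 + ln([7])
ln([7]) = 1 + ln([])
ln([]) = 0  (base case)
Unwinding: 1 + 1 + 1 + 1 + 1 + 1 + 1 + 1 + 1 + 0 = 9

9


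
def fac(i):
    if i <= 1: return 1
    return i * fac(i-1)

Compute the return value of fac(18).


fac(18)
= 18 * fac(17)
= 18 * 17 * fac(16)
= 18 * 17 * 16 * fac(15)
= 18 * 17 * 16 * 15 * fac(14)
= 18 * 17 * 16 * 15 * 14 * fac(13)
= 18 * 17 * 16 * 15 * 14 * 13 * fac(12)
= 18 * 17 * 16 * 15 * 14 * 13 * 12 * fac(11)
= 18 * 17 * 16 * 15 * 14 * 13 * 12 * 11 * fac(10)
= 18 * 17 * 16 * 15 * 14 * 13 * 12 * 11 * 10 * fac(9)
= 18 * 17 * 16 * 15 * 14 * 13 * 12 * 11 * 10 * 9 * fac(8)
= 18 * 17 * 16 * 15 * 14 * 13 * 12 * 11 * 10 * 9 * 8 * fac(7)
= 18 * 17 * 16 * 15 * 14 * 13 * 12 * 11 * 10 * 9 * 8 * 7 * fac(6)
= 18 * 17 * 16 * 15 * 14 * 13 * 12 * 11 * 10 * 9 * 8 * 7 * 6 * fac(5)
= 18 * 17 * 16 * 15 * 14 * 13 * 12 * 11 * 10 * 9 * 8 * 7 * 6 * 5 * fac(4)
= 18 * 17 * 16 * 15 * 14 * 13 * 12 * 11 * 10 * 9 * 8 * 7 * 6 * 5 * 4 * fac(3)
= 18 * 17 * 16 * 15 * 14 * 13 * 12 * 11 * 10 * 9 * 8 * 7 * 6 * 5 * 4 * 3 * fac(2)
= 18 * 17 * 16 * 15 * 14 * 13 * 12 * 11 * 10 * 9 * 8 * 7 * 6 * 5 * 4 * 3 * 2 * fac(1)
= 18 * 17 * 16 * 15 * 14 * 13 * 12 * 11 * 10 * 9 * 8 * 7 * 6 * 5 * 4 * 3 * 2 * 1
= 6402373705728000

6402373705728000


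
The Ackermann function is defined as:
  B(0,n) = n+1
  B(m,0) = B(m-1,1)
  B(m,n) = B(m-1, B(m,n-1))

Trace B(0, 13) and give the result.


B(0, 13) = 14
Result: B(0, 13) = 14

14


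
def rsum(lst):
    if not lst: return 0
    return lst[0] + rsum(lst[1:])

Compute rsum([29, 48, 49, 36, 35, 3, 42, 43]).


rsum([29, 48, 49, 36, 35, 3, 42, 43]) = 29 + rsum([48, 49, 36, 35, 3, 42, 43])
rsum([48, 49, 36, 35, 3, 42, 43]) = 48 + rsum([49, 36, 35, 3, 42, 43])
rsum([49, 36, 35, 3, 42, 43]) = 49 + rsum([36, 35, 3, 42, 43])
rsum([36, 35, 3, 42, 43]) = 36 + rsum([35, 3, 42, 43])
rsum([35, 3, 42, 43]) = 35 + rsum([3, 42, 43])
rsum([3, 42, 43]) = 3 + rsum([42, 43])
rsum([42, 43]) = 42 + rsum([43])
rsum([43]) = 43 + rsum([])
rsum([]) = 0  (base case)
Total: 29 + 48 + 49 + 36 + 35 + 3 + 42 + 43 + 0 = 285

285


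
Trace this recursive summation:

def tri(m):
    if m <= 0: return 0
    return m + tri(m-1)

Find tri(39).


tri(39)
= 39 + 38 + 37 + 36 + 35 + 34 + 33 + 32 + 31 + 30 + 29 + 28 + 27 + 26 + 25 + 24 + 23 + 22 + 21 + 20 + 19 + 18 + 17 + 16 + 15 + 14 + 13 + 12 + 11 + 10 + 9 + 8 + 7 + 6 + 5 + 4 + 3 + 2 + 1 + tri(0)
= 39 + 38 + 37 + 36 + 35 + 34 + 33 + 32 + 31 + 30 + 29 + 28 + 27 + 26 + 25 + 24 + 23 + 22 + 21 + 20 + 19 + 18 + 17 + 16 + 15 + 14 + 13 + 12 + 11 + 10 + 9 + 8 + 7 + 6 + 5 + 4 + 3 + 2 + 1 + 0
= 780

780


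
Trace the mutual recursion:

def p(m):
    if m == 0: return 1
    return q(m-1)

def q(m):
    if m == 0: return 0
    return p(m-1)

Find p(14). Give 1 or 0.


p(14) = q(13)
q(13) = p(12)
p(12) = q(11)
q(11) = p(10)
p(10) = q(9)
q(9) = p(8)
p(8) = q(7)
q(7) = p(6)
p(6) = q(5)
q(5) = p(4)
p(4) = q(3)
q(3) = p(2)
p(2) = q(1)
q(1) = p(0)
p(0) = 1  (base case)
Result: 1

1


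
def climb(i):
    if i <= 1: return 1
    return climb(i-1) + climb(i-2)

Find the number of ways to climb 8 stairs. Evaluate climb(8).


Building up from base cases:
climb(0) = 1
climb(1) = 1
climb(2) = climb(1) + climb(0) = 1 + 1 = 2
climb(3) = climb(2) + climb(1) = 2 + 1 = 3
climb(4) = climb(3) + climb(2) = 3 + 2 = 5
climb(5) = climb(4) + climb(3) = 5 + 3 = 8
climb(6) = climb(5) + climb(4) = 8 + 5 = 13
climb(7) = climb(6) + climb(5) = 13 + 8 = 21
climb(8) = climb(7) + climb(6) = 21 + 13 = 34

34


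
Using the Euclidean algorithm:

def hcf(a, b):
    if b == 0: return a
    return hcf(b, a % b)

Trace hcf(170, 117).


hcf(170, 117) = hcf(117, 53)
hcf(117, 53) = hcf(53, 11)
hcf(53, 11) = hcf(11, 9)
hcf(11, 9) = hcf(9, 2)
hcf(9, 2) = hcf(2, 1)
hcf(2, 1) = hcf(1, 0)
hcf(1, 0) = 1  (base case)

1


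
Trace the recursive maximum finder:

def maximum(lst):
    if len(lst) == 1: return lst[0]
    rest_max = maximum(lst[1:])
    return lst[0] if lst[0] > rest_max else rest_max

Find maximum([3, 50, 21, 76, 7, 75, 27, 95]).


maximum([3, 50, 21, 76, 7, 75, 27, 95]): compare 3 with maximum([50, 21, 76, 7, 75, 27, 95])
maximum([50, 21, 76, 7, 75, 27, 95]): compare 50 with maximum([21, 76, 7, 75, 27, 95])
maximum([21, 76, 7, 75, 27, 95]): compare 21 with maximum([76, 7, 75, 27, 95])
maximum([76, 7, 75, 27, 95]): compare 76 with maximum([7, 75, 27, 95])
maximum([7, 75, 27, 95]): compare 7 with maximum([75, 27, 95])
maximum([75, 27, 95]): compare 75 with maximum([27, 95])
maximum([27, 95]): compare 27 with maximum([95])
maximum([95]) = 95  (base case)
Compare 27 with 95 -> 95
Compare 75 with 95 -> 95
Compare 7 with 95 -> 95
Compare 76 with 95 -> 95
Compare 21 with 95 -> 95
Compare 50 with 95 -> 95
Compare 3 with 95 -> 95

95


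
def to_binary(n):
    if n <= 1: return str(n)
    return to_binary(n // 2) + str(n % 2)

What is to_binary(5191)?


to_binary(5191) = to_binary(2595) + '1'
to_binary(2595) = to_binary(1297) + '1'
to_binary(1297) = to_binary(648) + '1'
to_binary(648) = to_binary(324) + '0'
to_binary(324) = to_binary(162) + '0'
to_binary(162) = to_binary(81) + '0'
to_binary(81) = to_binary(40) + '1'
to_binary(40) = to_binary(20) + '0'
to_binary(20) = to_binary(10) + '0'
to_binary(10) = to_binary(5) + '0'
to_binary(5) = to_binary(2) + '1'
to_binary(2) = to_binary(1) + '0'
to_binary(1) = '1'  (base case)
Concatenating: '1' + '0' + '1' + '0' + '0' + '0' + '1' + '0' + '0' + '0' + '1' + '1' + '1' = '1010001000111'

1010001000111


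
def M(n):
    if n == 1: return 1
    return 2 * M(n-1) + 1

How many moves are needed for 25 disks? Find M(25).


M(25) = 2 * M(24) + 1
M(24) = 2 * M(23) + 1
M(23) = 2 * M(22) + 1
M(22) = 2 * M(21) + 1
M(21) = 2 * M(20) + 1
M(20) = 2 * M(19) + 1
M(19) = 2 * M(18) + 1
M(18) = 2 * M(17) + 1
M(17) = 2 * M(16) + 1
M(16) = 2 * M(15) + 1
M(15) = 2 * M(14) + 1
M(14) = 2 * M(13) + 1
M(13) = 2 * M(12) + 1
M(12) = 2 * M(11) + 1
M(11) = 2 * M(10) + 1
M(10) = 2 * M(9) + 1
M(9) = 2 * M(8) + 1
M(8) = 2 * M(7) + 1
M(7) = 2 * M(6) + 1
M(6) = 2 * M(5) + 1
M(5) = 2 * M(4) + 1
M(4) = 2 * M(3) + 1
M(3) = 2 * M(2) + 1
M(2) = 2 * M(1) + 1
M(1) = 1  (base case)
M(2) = 2 * 1 + 1 = 3
M(3) = 2 * 3 + 1 = 7
M(4) = 2 * 7 + 1 = 15
M(5) = 2 * 15 + 1 = 31
M(6) = 2 * 31 + 1 = 63
M(7) = 2 * 63 + 1 = 127
M(8) = 2 * 127 + 1 = 255
M(9) = 2 * 255 + 1 = 511
M(10) = 2 * 511 + 1 = 1023
M(11) = 2 * 1023 + 1 = 2047
M(12) = 2 * 2047 + 1 = 4095
M(13) = 2 * 4095 + 1 = 8191
M(14) = 2 * 8191 + 1 = 16383
M(15) = 2 * 16383 + 1 = 32767
M(16) = 2 * 32767 + 1 = 65535
M(17) = 2 * 65535 + 1 = 131071
M(18) = 2 * 131071 + 1 = 262143
M(19) = 2 * 262143 + 1 = 524287
M(20) = 2 * 524287 + 1 = 1048575
M(21) = 2 * 1048575 + 1 = 2097151
M(22) = 2 * 2097151 + 1 = 4194303
M(23) = 2 * 4194303 + 1 = 8388607
M(24) = 2 * 8388607 + 1 = 16777215
M(25) = 2 * 16777215 + 1 = 33554431

33554431


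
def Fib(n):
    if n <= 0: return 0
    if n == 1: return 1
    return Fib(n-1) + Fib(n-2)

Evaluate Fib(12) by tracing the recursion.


Computing Fib(12) bottom-up:
Fib(0) = 0
Fib(1) = 1
Fib(2) = Fib(1) + Fib(0) = 1 + 0 = 1
Fib(3) = Fib(2) + Fib(1) = 1 + 1 = 2
Fib(4) = Fib(3) + Fib(2) = 2 + 1 = 3
Fib(5) = Fib(4) + Fib(3) = 3 + 2 = 5
Fib(6) = Fib(5) + Fib(4) = 5 + 3 = 8
Fib(7) = Fib(6) + Fib(5) = 8 + 5 = 13
Fib(8) = Fib(7) + Fib(6) = 13 + 8 = 21
Fib(9) = Fib(8) + Fib(7) = 21 + 13 = 34
Fib(10) = Fib(9) + Fib(8) = 34 + 21 = 55
Fib(11) = Fib(10) + Fib(9) = 55 + 34 = 89
Fib(12) = Fib(11) + Fib(10) = 89 + 55 = 144

144


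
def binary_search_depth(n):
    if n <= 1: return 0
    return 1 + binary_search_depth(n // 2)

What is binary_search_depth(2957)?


2957 / 2 = 1478
1478 / 2 = 739
739 / 2 = 369
369 / 2 = 184
184 / 2 = 92
92 / 2 = 46
46 / 2 = 23
23 / 2 = 11
11 / 2 = 5
5 / 2 = 2
2 / 2 = 1
Reached 1 after 11 halvings

11


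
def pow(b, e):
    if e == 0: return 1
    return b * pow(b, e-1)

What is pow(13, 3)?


pow(13, 3)
= 13 * pow(13, 2)
= 13 * 13 * pow(13, 1)
= 13 * 13 * 13 * pow(13, 0)
= 13 * 13 * 13 * 1
= 2197

2197


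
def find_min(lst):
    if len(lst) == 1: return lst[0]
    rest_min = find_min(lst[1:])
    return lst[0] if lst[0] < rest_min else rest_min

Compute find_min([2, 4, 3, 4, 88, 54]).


find_min([2, 4, 3, 4, 88, 54]): compare 2 with find_min([4, 3, 4, 88, 54])
find_min([4, 3, 4, 88, 54]): compare 4 with find_min([3, 4, 88, 54])
find_min([3, 4, 88, 54]): compare 3 with find_min([4, 88, 54])
find_min([4, 88, 54]): compare 4 with find_min([88, 54])
find_min([88, 54]): compare 88 with find_min([54])
find_min([54]) = 54  (base case)
Compare 88 with 54 -> 54
Compare 4 with 54 -> 4
Compare 3 with 4 -> 3
Compare 4 with 3 -> 3
Compare 2 with 3 -> 2

2


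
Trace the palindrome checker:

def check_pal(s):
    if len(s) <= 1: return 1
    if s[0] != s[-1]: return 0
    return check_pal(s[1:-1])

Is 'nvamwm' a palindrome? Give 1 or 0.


check_pal('nvamwm'): s[0]='n' != s[-1]='m' -> return 0
Result: 0 (not a palindrome)

0


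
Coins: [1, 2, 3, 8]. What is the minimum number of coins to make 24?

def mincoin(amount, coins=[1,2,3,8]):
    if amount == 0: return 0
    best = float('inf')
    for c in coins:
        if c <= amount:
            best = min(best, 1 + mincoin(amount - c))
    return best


Building up with DP:
mincoin(0) = 0
mincoin(1) = min(1+mincoin(0)=1+0=1) = 1
mincoin(2) = min(1+mincoin(1)=1+1=2, 1+mincoin(0)=1+0=1) = 1
mincoin(3) = min(1+mincoin(2)=1+1=2, 1+mincoin(1)=1+1=2, 1+mincoin(0)=1+0=1) = 1
mincoin(4) = min(1+mincoin(3)=1+1=2, 1+mincoin(2)=1+1=2, 1+mincoin(1)=1+1=2) = 2
mincoin(5) = min(1+mincoin(4)=1+2=3, 1+mincoin(3)=1+1=2, 1+mincoin(2)=1+1=2) = 2
mincoin(6) = min(1+mincoin(5)=1+2=3, 1+mincoin(4)=1+2=3, 1+mincoin(3)=1+1=2) = 2
mincoin(7) = min(1+mincoin(6)=1+2=3, 1+mincoin(5)=1+2=3, 1+mincoin(4)=1+2=3) = 3
mincoin(8) = min(1+mincoin(7)=1+3=4, 1+mincoin(6)=1+2=3, 1+mincoin(5)=1+2=3, 1+mincoin(0)=1+0=1) = 1
mincoin(9) = min(1+mincoin(8)=1+1=2, 1+mincoin(7)=1+3=4, 1+mincoin(6)=1+2=3, 1+mincoin(1)=1+1=2) = 2
mincoin(10) = min(1+mincoin(9)=1+2=3, 1+mincoin(8)=1+1=2, 1+mincoin(7)=1+3=4, 1+mincoin(2)=1+1=2) = 2
mincoin(11) = min(1+mincoin(10)=1+2=3, 1+mincoin(9)=1+2=3, 1+mincoin(8)=1+1=2, 1+mincoin(3)=1+1=2) = 2
mincoin(12) = min(1+mincoin(11)=1+2=3, 1+mincoin(10)=1+2=3, 1+mincoin(9)=1+2=3, 1+mincoin(4)=1+2=3) = 3
mincoin(13) = min(1+mincoin(12)=1+3=4, 1+mincoin(11)=1+2=3, 1+mincoin(10)=1+2=3, 1+mincoin(5)=1+2=3) = 3
mincoin(14) = min(1+mincoin(13)=1+3=4, 1+mincoin(12)=1+3=4, 1+mincoin(11)=1+2=3, 1+mincoin(6)=1+2=3) = 3
mincoin(15) = min(1+mincoin(14)=1+3=4, 1+mincoin(13)=1+3=4, 1+mincoin(12)=1+3=4, 1+mincoin(7)=1+3=4) = 4
mincoin(16) = min(1+mincoin(15)=1+4=5, 1+mincoin(14)=1+3=4, 1+mincoin(13)=1+3=4, 1+mincoin(8)=1+1=2) = 2
mincoin(17) = min(1+mincoin(16)=1+2=3, 1+mincoin(15)=1+4=5, 1+mincoin(14)=1+3=4, 1+mincoin(9)=1+2=3) = 3
mincoin(18) = min(1+mincoin(17)=1+3=4, 1+mincoin(16)=1+2=3, 1+mincoin(15)=1+4=5, 1+mincoin(10)=1+2=3) = 3
mincoin(19) = min(1+mincoin(18)=1+3=4, 1+mincoin(17)=1+3=4, 1+mincoin(16)=1+2=3, 1+mincoin(11)=1+2=3) = 3
mincoin(20) = min(1+mincoin(19)=1+3=4, 1+mincoin(18)=1+3=4, 1+mincoin(17)=1+3=4, 1+mincoin(12)=1+3=4) = 4
mincoin(21) = min(1+mincoin(20)=1+4=5, 1+mincoin(19)=1+3=4, 1+mincoin(18)=1+3=4, 1+mincoin(13)=1+3=4) = 4
mincoin(22) = min(1+mincoin(21)=1+4=5, 1+mincoin(20)=1+4=5, 1+mincoin(19)=1+3=4, 1+mincoin(14)=1+3=4) = 4
mincoin(23) = min(1+mincoin(22)=1+4=5, 1+mincoin(21)=1+4=5, 1+mincoin(20)=1+4=5, 1+mincoin(15)=1+4=5) = 5
mincoin(24) = min(1+mincoin(23)=1+5=6, 1+mincoin(22)=1+4=5, 1+mincoin(21)=1+4=5, 1+mincoin(16)=1+2=3) = 3

3


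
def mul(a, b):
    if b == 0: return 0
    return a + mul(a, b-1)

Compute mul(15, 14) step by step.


mul(15, 14) = 15 + mul(15, 13)
mul(15, 13) = 15 + mul(15, 12)
mul(15, 12) = 15 + mul(15, 11)
mul(15, 11) = 15 + mul(15, 10)
mul(15, 10) = 15 + mul(15, 9)
mul(15, 9) = 15 + mul(15, 8)
mul(15, 8) = 15 + mul(15, 7)
mul(15, 7) = 15 + mul(15, 6)
mul(15, 6) = 15 + mul(15, 5)
mul(15, 5) = 15 + mul(15, 4)
mul(15, 4) = 15 + mul(15, 3)
mul(15, 3) = 15 + mul(15, 2)
mul(15, 2) = 15 + mul(15, 1)
mul(15, 1) = 15 + mul(15, 0)
mul(15, 0) = 0  (base case)
Total: 15 + 15 + 15 + 15 + 15 + 15 + 15 + 15 + 15 + 15 + 15 + 15 + 15 + 15 + 0 = 210

210


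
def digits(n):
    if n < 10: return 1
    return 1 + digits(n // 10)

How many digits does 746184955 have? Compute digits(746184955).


digits(746184955) = 1 + digits(74618495)
digits(74618495) = 1 + digits(7461849)
digits(7461849) = 1 + digits(746184)
digits(746184) = 1 + digits(74618)
digits(74618) = 1 + digits(7461)
digits(7461) = 1 + digits(746)
digits(746) = 1 + digits(74)
digits(74) = 1 + digits(7)
digits(7) = 1  (base case: 7 < 10)
Unwinding: 1 + 1 + 1 + 1 + 1 + 1 + 1 + 1 + 1 = 9

9


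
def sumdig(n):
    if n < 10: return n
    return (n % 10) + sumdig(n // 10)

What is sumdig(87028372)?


sumdig(87028372) = 2 + sumdig(8702837)
sumdig(8702837) = 7 + sumdig(870283)
sumdig(870283) = 3 + sumdig(87028)
sumdig(87028) = 8 + sumdig(8702)
sumdig(8702) = 2 + sumdig(870)
sumdig(870) = 0 + sumdig(87)
sumdig(87) = 7 + sumdig(8)
sumdig(8) = 8  (base case)
Total: 2 + 7 + 3 + 8 + 2 + 0 + 7 + 8 = 37

37


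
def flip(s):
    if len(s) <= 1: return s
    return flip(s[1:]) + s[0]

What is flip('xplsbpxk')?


flip('xplsbpxk') = flip('plsbpxk') + 'x'
flip('plsbpxk') = flip('lsbpxk') + 'p'
flip('lsbpxk') = flip('sbpxk') + 'l'
flip('sbpxk') = flip('bpxk') + 's'
flip('bpxk') = flip('pxk') + 'b'
flip('pxk') = flip('xk') + 'p'
flip('xk') = flip('k') + 'x'
flip('k') = 'k'  (base case)
Concatenating: 'k' + 'x' + 'p' + 'b' + 's' + 'l' + 'p' + 'x' = 'kxpbslpx'

kxpbslpx


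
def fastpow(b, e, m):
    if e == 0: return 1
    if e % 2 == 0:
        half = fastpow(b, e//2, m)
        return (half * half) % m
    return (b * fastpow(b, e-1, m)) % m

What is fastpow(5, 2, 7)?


fastpow(5, 2, 7): e is even, compute fastpow(5, 1, 7)
  fastpow(5, 1, 7): e is odd, compute fastpow(5, 0, 7)
    fastpow(5, 0, 7) = 1
  (5 * 1) % 7 = 5
half=5, (5*5) % 7 = 4

4


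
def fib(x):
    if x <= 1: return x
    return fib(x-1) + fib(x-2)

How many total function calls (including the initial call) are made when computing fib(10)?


Let C(n) = total calls for fib(n)
C(0) = 1, C(1) = 1
C(2) = 1 + C(1) + C(0) = 1 + 1 + 1 = 3
C(3) = 1 + C(2) + C(1) = 1 + 3 + 1 = 5
C(4) = 1 + C(3) + C(2) = 1 + 5 + 3 = 9
C(5) = 1 + C(4) + C(3) = 1 + 9 + 5 = 15
C(6) = 1 + C(5) + C(4) = 1 + 15 + 9 = 25
C(7) = 1 + C(6) + C(5) = 1 + 25 + 15 = 41
C(8) = 1 + C(7) + C(6) = 1 + 41 + 25 = 67
C(9) = 1 + C(8) + C(7) = 1 + 67 + 41 = 109
C(10) = 1 + C(9) + C(8) = 1 + 109 + 67 = 177

177


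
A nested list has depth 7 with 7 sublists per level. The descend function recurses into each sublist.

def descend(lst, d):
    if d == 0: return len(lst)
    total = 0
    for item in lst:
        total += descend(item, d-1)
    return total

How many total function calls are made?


At depth 0 (root): 1 call
At depth 1: each of 1 parents calls descend on 7 children = 7 calls
At depth 2: each of 7 parents calls descend on 7 children = 49 calls
At depth 3: each of 49 parents calls descend on 7 children = 343 calls
At depth 4: each of 343 parents calls descend on 7 children = 2401 calls
At depth 5: each of 2401 parents calls descend on 7 children = 16807 calls
At depth 6: each of 16807 parents calls descend on 7 children = 117649 calls
At depth 7: each of 117649 parents calls descend on 7 children = 823543 calls
Total: 1 + 7 + 49 + 343 + 2401 + 16807 + 117649 + 823543 = 960800

960800


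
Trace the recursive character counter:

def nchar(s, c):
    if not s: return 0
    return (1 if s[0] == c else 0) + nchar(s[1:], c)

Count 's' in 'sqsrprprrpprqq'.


s[0]='s' == 's' -> 1
s[0]='q' != 's' -> 0
s[0]='s' == 's' -> 1
s[0]='r' != 's' -> 0
s[0]='p' != 's' -> 0
s[0]='r' != 's' -> 0
s[0]='p' != 's' -> 0
s[0]='r' != 's' -> 0
s[0]='r' != 's' -> 0
s[0]='p' != 's' -> 0
s[0]='p' != 's' -> 0
s[0]='r' != 's' -> 0
s[0]='q' != 's' -> 0
s[0]='q' != 's' -> 0
Sum: 1 + 0 + 1 + 0 + 0 + 0 + 0 + 0 + 0 + 0 + 0 + 0 + 0 + 0 = 2

2


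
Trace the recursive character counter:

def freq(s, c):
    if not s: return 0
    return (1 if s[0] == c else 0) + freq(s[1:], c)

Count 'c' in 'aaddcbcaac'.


s[0]='a' != 'c' -> 0
s[0]='a' != 'c' -> 0
s[0]='d' != 'c' -> 0
s[0]='d' != 'c' -> 0
s[0]='c' == 'c' -> 1
s[0]='b' != 'c' -> 0
s[0]='c' == 'c' -> 1
s[0]='a' != 'c' -> 0
s[0]='a' != 'c' -> 0
s[0]='c' == 'c' -> 1
Sum: 0 + 0 + 0 + 0 + 1 + 0 + 1 + 0 + 0 + 1 = 3

3


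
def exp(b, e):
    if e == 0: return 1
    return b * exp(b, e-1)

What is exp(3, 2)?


exp(3, 2)
= 3 * exp(3, 1)
= 3 * 3 * exp(3, 0)
= 3 * 3 * 1
= 9

9


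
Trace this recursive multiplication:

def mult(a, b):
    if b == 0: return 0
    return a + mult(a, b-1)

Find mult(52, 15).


mult(52, 15) = 52 + mult(52, 14)
mult(52, 14) = 52 + mult(52, 13)
mult(52, 13) = 52 + mult(52, 12)
mult(52, 12) = 52 + mult(52, 11)
mult(52, 11) = 52 + mult(52, 10)
mult(52, 10) = 52 + mult(52, 9)
mult(52, 9) = 52 + mult(52, 8)
mult(52, 8) = 52 + mult(52, 7)
mult(52, 7) = 52 + mult(52, 6)
mult(52, 6) = 52 + mult(52, 5)
mult(52, 5) = 52 + mult(52, 4)
mult(52, 4) = 52 + mult(52, 3)
mult(52, 3) = 52 + mult(52, 2)
mult(52, 2) = 52 + mult(52, 1)
mult(52, 1) = 52 + mult(52, 0)
mult(52, 0) = 0  (base case)
Total: 52 + 52 + 52 + 52 + 52 + 52 + 52 + 52 + 52 + 52 + 52 + 52 + 52 + 52 + 52 + 0 = 780

780


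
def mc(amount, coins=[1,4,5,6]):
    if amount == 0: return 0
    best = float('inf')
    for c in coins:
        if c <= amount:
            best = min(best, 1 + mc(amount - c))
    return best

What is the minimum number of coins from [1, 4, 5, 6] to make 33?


Building up with DP:
mc(0) = 0
mc(1) = min(1+mc(0)=1+0=1) = 1
mc(2) = min(1+mc(1)=1+1=2) = 2
mc(3) = min(1+mc(2)=1+2=3) = 3
mc(4) = min(1+mc(3)=1+3=4, 1+mc(0)=1+0=1) = 1
mc(5) = min(1+mc(4)=1+1=2, 1+mc(1)=1+1=2, 1+mc(0)=1+0=1) = 1
mc(6) = min(1+mc(5)=1+1=2, 1+mc(2)=1+2=3, 1+mc(1)=1+1=2, 1+mc(0)=1+0=1) = 1
mc(7) = min(1+mc(6)=1+1=2, 1+mc(3)=1+3=4, 1+mc(2)=1+2=3, 1+mc(1)=1+1=2) = 2
mc(8) = min(1+mc(7)=1+2=3, 1+mc(4)=1+1=2, 1+mc(3)=1+3=4, 1+mc(2)=1+2=3) = 2
mc(9) = min(1+mc(8)=1+2=3, 1+mc(5)=1+1=2, 1+mc(4)=1+1=2, 1+mc(3)=1+3=4) = 2
mc(10) = min(1+mc(9)=1+2=3, 1+mc(6)=1+1=2, 1+mc(5)=1+1=2, 1+mc(4)=1+1=2) = 2
mc(11) = min(1+mc(10)=1+2=3, 1+mc(7)=1+2=3, 1+mc(6)=1+1=2, 1+mc(5)=1+1=2) = 2
mc(12) = min(1+mc(11)=1+2=3, 1+mc(8)=1+2=3, 1+mc(7)=1+2=3, 1+mc(6)=1+1=2) = 2
mc(13) = min(1+mc(12)=1+2=3, 1+mc(9)=1+2=3, 1+mc(8)=1+2=3, 1+mc(7)=1+2=3) = 3
mc(14) = min(1+mc(13)=1+3=4, 1+mc(10)=1+2=3, 1+mc(9)=1+2=3, 1+mc(8)=1+2=3) = 3
mc(15) = min(1+mc(14)=1+3=4, 1+mc(11)=1+2=3, 1+mc(10)=1+2=3, 1+mc(9)=1+2=3) = 3
mc(16) = min(1+mc(15)=1+3=4, 1+mc(12)=1+2=3, 1+mc(11)=1+2=3, 1+mc(10)=1+2=3) = 3
mc(17) = min(1+mc(16)=1+3=4, 1+mc(13)=1+3=4, 1+mc(12)=1+2=3, 1+mc(11)=1+2=3) = 3
mc(18) = min(1+mc(17)=1+3=4, 1+mc(14)=1+3=4, 1+mc(13)=1+3=4, 1+mc(12)=1+2=3) = 3
mc(19) = min(1+mc(18)=1+3=4, 1+mc(15)=1+3=4, 1+mc(14)=1+3=4, 1+mc(13)=1+3=4) = 4
mc(20) = min(1+mc(19)=1+4=5, 1+mc(16)=1+3=4, 1+mc(15)=1+3=4, 1+mc(14)=1+3=4) = 4
mc(21) = min(1+mc(20)=1+4=5, 1+mc(17)=1+3=4, 1+mc(16)=1+3=4, 1+mc(15)=1+3=4) = 4
mc(22) = min(1+mc(21)=1+4=5, 1+mc(18)=1+3=4, 1+mc(17)=1+3=4, 1+mc(16)=1+3=4) = 4
mc(23) = min(1+mc(22)=1+4=5, 1+mc(19)=1+4=5, 1+mc(18)=1+3=4, 1+mc(17)=1+3=4) = 4
mc(24) = min(1+mc(23)=1+4=5, 1+mc(20)=1+4=5, 1+mc(19)=1+4=5, 1+mc(18)=1+3=4) = 4
mc(25) = min(1+mc(24)=1+4=5, 1+mc(21)=1+4=5, 1+mc(20)=1+4=5, 1+mc(19)=1+4=5) = 5
mc(26) = min(1+mc(25)=1+5=6, 1+mc(22)=1+4=5, 1+mc(21)=1+4=5, 1+mc(20)=1+4=5) = 5
mc(27) = min(1+mc(26)=1+5=6, 1+mc(23)=1+4=5, 1+mc(22)=1+4=5, 1+mc(21)=1+4=5) = 5
mc(28) = min(1+mc(27)=1+5=6, 1+mc(24)=1+4=5, 1+mc(23)=1+4=5, 1+mc(22)=1+4=5) = 5
mc(29) = min(1+mc(28)=1+5=6, 1+mc(25)=1+5=6, 1+mc(24)=1+4=5, 1+mc(23)=1+4=5) = 5
mc(30) = min(1+mc(29)=1+5=6, 1+mc(26)=1+5=6, 1+mc(25)=1+5=6, 1+mc(24)=1+4=5) = 5
mc(31) = min(1+mc(30)=1+5=6, 1+mc(27)=1+5=6, 1+mc(26)=1+5=6, 1+mc(25)=1+5=6) = 6
mc(32) = min(1+mc(31)=1+6=7, 1+mc(28)=1+5=6, 1+mc(27)=1+5=6, 1+mc(26)=1+5=6) = 6
mc(33) = min(1+mc(32)=1+6=7, 1+mc(29)=1+5=6, 1+mc(28)=1+5=6, 1+mc(27)=1+5=6) = 6

6


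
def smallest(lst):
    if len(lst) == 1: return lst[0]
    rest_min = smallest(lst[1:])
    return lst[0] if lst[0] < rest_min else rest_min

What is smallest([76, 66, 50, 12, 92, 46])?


smallest([76, 66, 50, 12, 92, 46]): compare 76 with smallest([66, 50, 12, 92, 46])
smallest([66, 50, 12, 92, 46]): compare 66 with smallest([50, 12, 92, 46])
smallest([50, 12, 92, 46]): compare 50 with smallest([12, 92, 46])
smallest([12, 92, 46]): compare 12 with smallest([92, 46])
smallest([92, 46]): compare 92 with smallest([46])
smallest([46]) = 46  (base case)
Compare 92 with 46 -> 46
Compare 12 with 46 -> 12
Compare 50 with 12 -> 12
Compare 66 with 12 -> 12
Compare 76 with 12 -> 12

12


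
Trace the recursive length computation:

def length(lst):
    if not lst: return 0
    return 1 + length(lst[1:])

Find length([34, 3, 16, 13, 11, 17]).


length([34, 3, 16, 13, 11, 17]) = 1 + length([3, 16, 13, 11, 17])
length([3, 16, 13, 11, 17]) = 1 + length([16, 13, 11, 17])
length([16, 13, 11, 17]) = 1 + length([13, 11, 17])
length([13, 11, 17]) = 1 + length([11, 17])
length([11, 17]) = 1 + length([17])
length([17]) = 1 + length([])
length([]) = 0  (base case)
Unwinding: 1 + 1 + 1 + 1 + 1 + 1 + 0 = 6

6


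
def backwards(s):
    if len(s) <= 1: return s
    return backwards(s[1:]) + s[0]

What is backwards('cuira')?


backwards('cuira') = backwards('uira') + 'c'
backwards('uira') = backwards('ira') + 'u'
backwards('ira') = backwards('ra') + 'i'
backwards('ra') = backwards('a') + 'r'
backwards('a') = 'a'  (base case)
Concatenating: 'a' + 'r' + 'i' + 'u' + 'c' = 'ariuc'

ariuc


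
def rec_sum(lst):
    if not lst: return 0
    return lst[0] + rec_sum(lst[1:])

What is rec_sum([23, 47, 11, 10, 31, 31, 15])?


rec_sum([23, 47, 11, 10, 31, 31, 15]) = 23 + rec_sum([47, 11, 10, 31, 31, 15])
rec_sum([47, 11, 10, 31, 31, 15]) = 47 + rec_sum([11, 10, 31, 31, 15])
rec_sum([11, 10, 31, 31, 15]) = 11 + rec_sum([10, 31, 31, 15])
rec_sum([10, 31, 31, 15]) = 10 + rec_sum([31, 31, 15])
rec_sum([31, 31, 15]) = 31 + rec_sum([31, 15])
rec_sum([31, 15]) = 31 + rec_sum([15])
rec_sum([15]) = 15 + rec_sum([])
rec_sum([]) = 0  (base case)
Total: 23 + 47 + 11 + 10 + 31 + 31 + 15 + 0 = 168

168


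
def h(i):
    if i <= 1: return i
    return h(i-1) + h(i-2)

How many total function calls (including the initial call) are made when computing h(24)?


Let C(n) = total calls for h(n)
C(0) = 1, C(1) = 1
C(2) = 1 + C(1) + C(0) = 1 + 1 + 1 = 3
C(3) = 1 + C(2) + C(1) = 1 + 3 + 1 = 5
C(4) = 1 + C(3) + C(2) = 1 + 5 + 3 = 9
C(5) = 1 + C(4) + C(3) = 1 + 9 + 5 = 15
C(6) = 1 + C(5) + C(4) = 1 + 15 + 9 = 25
C(7) = 1 + C(6) + C(5) = 1 + 25 + 15 = 41
C(8) = 1 + C(7) + C(6) = 1 + 41 + 25 = 67
C(9) = 1 + C(8) + C(7) = 1 + 67 + 41 = 109
C(10) = 1 + C(9) + C(8) = 1 + 109 + 67 = 177
C(11) = 1 + C(10) + C(9) = 1 + 177 + 109 = 287
C(12) = 1 + C(11) + C(10) = 1 + 287 + 177 = 465
C(13) = 1 + C(12) + C(11) = 1 + 465 + 287 = 753
C(14) = 1 + C(13) + C(12) = 1 + 753 + 465 = 1219
C(15) = 1 + C(14) + C(13) = 1 + 1219 + 753 = 1973
C(16) = 1 + C(15) + C(14) = 1 + 1973 + 1219 = 3193
C(17) = 1 + C(16) + C(15) = 1 + 3193 + 1973 = 5167
C(18) = 1 + C(17) + C(16) = 1 + 5167 + 3193 = 8361
C(19) = 1 + C(18) + C(17) = 1 + 8361 + 5167 = 13529
C(20) = 1 + C(19) + C(18) = 1 + 13529 + 8361 = 21891
C(21) = 1 + C(20) + C(19) = 1 + 21891 + 13529 = 35421
C(22) = 1 + C(21) + C(20) = 1 + 35421 + 21891 = 57313
C(23) = 1 + C(22) + C(21) = 1 + 57313 + 35421 = 92735
C(24) = 1 + C(23) + C(22) = 1 + 92735 + 57313 = 150049

150049


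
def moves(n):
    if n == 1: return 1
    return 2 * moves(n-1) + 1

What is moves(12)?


moves(12) = 2 * moves(11) + 1
moves(11) = 2 * moves(10) + 1
moves(10) = 2 * moves(9) + 1
moves(9) = 2 * moves(8) + 1
moves(8) = 2 * moves(7) + 1
moves(7) = 2 * moves(6) + 1
moves(6) = 2 * moves(5) + 1
moves(5) = 2 * moves(4) + 1
moves(4) = 2 * moves(3) + 1
moves(3) = 2 * moves(2) + 1
moves(2) = 2 * moves(1) + 1
moves(1) = 1  (base case)
moves(2) = 2 * 1 + 1 = 3
moves(3) = 2 * 3 + 1 = 7
moves(4) = 2 * 7 + 1 = 15
moves(5) = 2 * 15 + 1 = 31
moves(6) = 2 * 31 + 1 = 63
moves(7) = 2 * 63 + 1 = 127
moves(8) = 2 * 127 + 1 = 255
moves(9) = 2 * 255 + 1 = 511
moves(10) = 2 * 511 + 1 = 1023
moves(11) = 2 * 1023 + 1 = 2047
moves(12) = 2 * 2047 + 1 = 4095

4095


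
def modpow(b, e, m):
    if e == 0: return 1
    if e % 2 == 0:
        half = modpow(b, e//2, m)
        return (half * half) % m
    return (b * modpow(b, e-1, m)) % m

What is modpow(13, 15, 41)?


modpow(13, 15, 41): e is odd, compute modpow(13, 14, 41)
  modpow(13, 14, 41): e is even, compute modpow(13, 7, 41)
    modpow(13, 7, 41): e is odd, compute modpow(13, 6, 41)
      modpow(13, 6, 41): e is even, compute modpow(13, 3, 41)
        modpow(13, 3, 41): e is odd, compute modpow(13, 2, 41)
          modpow(13, 2, 41): e is even, compute modpow(13, 1, 41)
          modpow(13, 1, 41): e is odd, compute modpow(13, 0, 41)
          modpow(13, 0, 41) = 1
          (13 * 1) % 41 = 13
          half=13, (13*13) % 41 = 5
        (13 * 5) % 41 = 24
      half=24, (24*24) % 41 = 2
    (13 * 2) % 41 = 26
  half=26, (26*26) % 41 = 20
(13 * 20) % 41 = 14

14


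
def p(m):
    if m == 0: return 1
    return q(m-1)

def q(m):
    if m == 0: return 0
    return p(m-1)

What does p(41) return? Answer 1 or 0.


p(41) = q(40)
q(40) = p(39)
p(39) = q(38)
q(38) = p(37)
p(37) = q(36)
q(36) = p(35)
p(35) = q(34)
q(34) = p(33)
p(33) = q(32)
q(32) = p(31)
p(31) = q(30)
q(30) = p(29)
p(29) = q(28)
q(28) = p(27)
p(27) = q(26)
q(26) = p(25)
p(25) = q(24)
q(24) = p(23)
p(23) = q(22)
q(22) = p(21)
p(21) = q(20)
q(20) = p(19)
p(19) = q(18)
q(18) = p(17)
p(17) = q(16)
q(16) = p(15)
p(15) = q(14)
q(14) = p(13)
p(13) = q(12)
q(12) = p(11)
p(11) = q(10)
q(10) = p(9)
p(9) = q(8)
q(8) = p(7)
p(7) = q(6)
q(6) = p(5)
p(5) = q(4)
q(4) = p(3)
p(3) = q(2)
q(2) = p(1)
p(1) = q(0)
q(0) = 0  (base case)
Result: 0

0


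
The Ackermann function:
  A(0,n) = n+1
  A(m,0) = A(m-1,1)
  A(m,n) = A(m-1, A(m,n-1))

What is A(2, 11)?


A(2, 11) = A(1, A(2, 10))
  A(2, 10) = A(1, A(2, 9))
    A(2, 9) = A(1, A(2, 8))
      A(2, 8) = A(1, A(2, 7))
        A(2, 7) = A(1, A(2, 6))
          A(2, 6) = A(1, A(2, 5))
          A(2, 5) = A(1, A(2, 4))
          A(2, 4) = A(1, A(2, 3))
          A(2, 3) = A(1, A(2, 2))
          A(2, 2) = A(1, A(2, 1))
          A(2, 1) = A(1, A(2, 0))
          A(2, 0) = A(1, 1)
          A(1, 1) = A(0, A(1, 0))
          A(1, 0) = A(0, 1)
          A(0, 1) = 2
            = A(0, 2)
          A(0, 2) = 3
            = A(1, 3)
          A(1, 3) = A(0, A(1, 2))
          A(1, 2) = A(0, A(1, 1))
          A(1, 1) = A(0, A(1, 0))
          A(1, 0) = A(0, 1)
          A(0, 1) = 2
            = A(0, 2)
          A(0, 2) = 3
... (trace truncated)
Result: A(2, 11) = 25

25


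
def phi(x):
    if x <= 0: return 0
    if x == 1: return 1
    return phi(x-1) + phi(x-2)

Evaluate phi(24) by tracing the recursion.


Computing phi(24) bottom-up:
phi(0) = 0
phi(1) = 1
phi(2) = phi(1) + phi(0) = 1 + 0 = 1
phi(3) = phi(2) + phi(1) = 1 + 1 = 2
phi(4) = phi(3) + phi(2) = 2 + 1 = 3
phi(5) = phi(4) + phi(3) = 3 + 2 = 5
phi(6) = phi(5) + phi(4) = 5 + 3 = 8
phi(7) = phi(6) + phi(5) = 8 + 5 = 13
phi(8) = phi(7) + phi(6) = 13 + 8 = 21
phi(9) = phi(8) + phi(7) = 21 + 13 = 34
phi(10) = phi(9) + phi(8) = 34 + 21 = 55
phi(11) = phi(10) + phi(9) = 55 + 34 = 89
phi(12) = phi(11) + phi(10) = 89 + 55 = 144
phi(13) = phi(12) + phi(11) = 144 + 89 = 233
phi(14) = phi(13) + phi(12) = 233 + 144 = 377
phi(15) = phi(14) + phi(13) = 377 + 233 = 610
phi(16) = phi(15) + phi(14) = 610 + 377 = 987
phi(17) = phi(16) + phi(15) = 987 + 610 = 1597
phi(18) = phi(17) + phi(16) = 1597 + 987 = 2584
phi(19) = phi(18) + phi(17) = 2584 + 1597 = 4181
phi(20) = phi(19) + phi(18) = 4181 + 2584 = 6765
phi(21) = phi(20) + phi(19) = 6765 + 4181 = 10946
phi(22) = phi(21) + phi(20) = 10946 + 6765 = 17711
phi(23) = phi(22) + phi(21) = 17711 + 10946 = 28657
phi(24) = phi(23) + phi(22) = 28657 + 17711 = 46368

46368


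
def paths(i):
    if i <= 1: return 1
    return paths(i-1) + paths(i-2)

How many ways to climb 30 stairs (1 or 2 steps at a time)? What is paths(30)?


Building up from base cases:
paths(0) = 1
paths(1) = 1
paths(2) = paths(1) + paths(0) = 1 + 1 = 2
paths(3) = paths(2) + paths(1) = 2 + 1 = 3
paths(4) = paths(3) + paths(2) = 3 + 2 = 5
paths(5) = paths(4) + paths(3) = 5 + 3 = 8
paths(6) = paths(5) + paths(4) = 8 + 5 = 13
paths(7) = paths(6) + paths(5) = 13 + 8 = 21
paths(8) = paths(7) + paths(6) = 21 + 13 = 34
paths(9) = paths(8) + paths(7) = 34 + 21 = 55
paths(10) = paths(9) + paths(8) = 55 + 34 = 89
paths(11) = paths(10) + paths(9) = 89 + 55 = 144
paths(12) = paths(11) + paths(10) = 144 + 89 = 233
paths(13) = paths(12) + paths(11) = 233 + 144 = 377
paths(14) = paths(13) + paths(12) = 377 + 233 = 610
paths(15) = paths(14) + paths(13) = 610 + 377 = 987
paths(16) = paths(15) + paths(14) = 987 + 610 = 1597
paths(17) = paths(16) + paths(15) = 1597 + 987 = 2584
paths(18) = paths(17) + paths(16) = 2584 + 1597 = 4181
paths(19) = paths(18) + paths(17) = 4181 + 2584 = 6765
paths(20) = paths(19) + paths(18) = 6765 + 4181 = 10946
paths(21) = paths(20) + paths(19) = 10946 + 6765 = 17711
paths(22) = paths(21) + paths(20) = 17711 + 10946 = 28657
paths(23) = paths(22) + paths(21) = 28657 + 17711 = 46368
paths(24) = paths(23) + paths(22) = 46368 + 28657 = 75025
paths(25) = paths(24) + paths(23) = 75025 + 46368 = 121393
paths(26) = paths(25) + paths(24) = 121393 + 75025 = 196418
paths(27) = paths(26) + paths(25) = 196418 + 121393 = 317811
paths(28) = paths(27) + paths(26) = 317811 + 196418 = 514229
paths(29) = paths(28) + paths(27) = 514229 + 317811 = 832040
paths(30) = paths(29) + paths(28) = 832040 + 514229 = 1346269

1346269


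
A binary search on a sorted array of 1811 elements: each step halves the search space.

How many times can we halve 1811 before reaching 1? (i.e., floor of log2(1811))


1811 / 2 = 905
905 / 2 = 452
452 / 2 = 226
226 / 2 = 113
113 / 2 = 56
56 / 2 = 28
28 / 2 = 14
14 / 2 = 7
7 / 2 = 3
3 / 2 = 1
Reached 1 after 10 halvings

10


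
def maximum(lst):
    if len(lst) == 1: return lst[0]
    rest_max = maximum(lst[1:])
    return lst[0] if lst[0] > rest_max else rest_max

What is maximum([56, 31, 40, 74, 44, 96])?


maximum([56, 31, 40, 74, 44, 96]): compare 56 with maximum([31, 40, 74, 44, 96])
maximum([31, 40, 74, 44, 96]): compare 31 with maximum([40, 74, 44, 96])
maximum([40, 74, 44, 96]): compare 40 with maximum([74, 44, 96])
maximum([74, 44, 96]): compare 74 with maximum([44, 96])
maximum([44, 96]): compare 44 with maximum([96])
maximum([96]) = 96  (base case)
Compare 44 with 96 -> 96
Compare 74 with 96 -> 96
Compare 40 with 96 -> 96
Compare 31 with 96 -> 96
Compare 56 with 96 -> 96

96


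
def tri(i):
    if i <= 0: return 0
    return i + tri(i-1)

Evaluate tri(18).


tri(18)
= 18 + 17 + 16 + 15 + 14 + 13 + 12 + 11 + 10 + 9 + 8 + 7 + 6 + 5 + 4 + 3 + 2 + 1 + tri(0)
= 18 + 17 + 16 + 15 + 14 + 13 + 12 + 11 + 10 + 9 + 8 + 7 + 6 + 5 + 4 + 3 + 2 + 1 + 0
= 171

171


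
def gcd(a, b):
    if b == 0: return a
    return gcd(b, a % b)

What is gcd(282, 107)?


gcd(282, 107) = gcd(107, 68)
gcd(107, 68) = gcd(68, 39)
gcd(68, 39) = gcd(39, 29)
gcd(39, 29) = gcd(29, 10)
gcd(29, 10) = gcd(10, 9)
gcd(10, 9) = gcd(9, 1)
gcd(9, 1) = gcd(1, 0)
gcd(1, 0) = 1  (base case)

1


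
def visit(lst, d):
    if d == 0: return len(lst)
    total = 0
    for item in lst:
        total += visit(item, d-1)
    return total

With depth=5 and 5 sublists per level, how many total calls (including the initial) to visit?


At depth 0 (root): 1 call
At depth 1: each of 1 parents calls visit on 5 children = 5 calls
At depth 2: each of 5 parents calls visit on 5 children = 25 calls
At depth 3: each of 25 parents calls visit on 5 children = 125 calls
At depth 4: each of 125 parents calls visit on 5 children = 625 calls
At depth 5: each of 625 parents calls visit on 5 children = 3125 calls
Total: 1 + 5 + 25 + 125 + 625 + 3125 = 3906

3906


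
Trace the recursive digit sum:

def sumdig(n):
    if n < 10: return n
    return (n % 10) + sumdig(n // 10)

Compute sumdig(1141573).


sumdig(1141573) = 3 + sumdig(114157)
sumdig(114157) = 7 + sumdig(11415)
sumdig(11415) = 5 + sumdig(1141)
sumdig(1141) = 1 + sumdig(114)
sumdig(114) = 4 + sumdig(11)
sumdig(11) = 1 + sumdig(1)
sumdig(1) = 1  (base case)
Total: 3 + 7 + 5 + 1 + 4 + 1 + 1 = 22

22


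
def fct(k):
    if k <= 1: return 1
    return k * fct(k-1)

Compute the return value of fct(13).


fct(13)
= 13 * fct(12)
= 13 * 12 * fct(11)
= 13 * 12 * 11 * fct(10)
= 13 * 12 * 11 * 10 * fct(9)
= 13 * 12 * 11 * 10 * 9 * fct(8)
= 13 * 12 * 11 * 10 * 9 * 8 * fct(7)
= 13 * 12 * 11 * 10 * 9 * 8 * 7 * fct(6)
= 13 * 12 * 11 * 10 * 9 * 8 * 7 * 6 * fct(5)
= 13 * 12 * 11 * 10 * 9 * 8 * 7 * 6 * 5 * fct(4)
= 13 * 12 * 11 * 10 * 9 * 8 * 7 * 6 * 5 * 4 * fct(3)
= 13 * 12 * 11 * 10 * 9 * 8 * 7 * 6 * 5 * 4 * 3 * fct(2)
= 13 * 12 * 11 * 10 * 9 * 8 * 7 * 6 * 5 * 4 * 3 * 2 * fct(1)
= 13 * 12 * 11 * 10 * 9 * 8 * 7 * 6 * 5 * 4 * 3 * 2 * 1
= 6227020800

6227020800


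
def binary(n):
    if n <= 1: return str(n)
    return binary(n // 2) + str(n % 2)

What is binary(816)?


binary(816) = binary(408) + '0'
binary(408) = binary(204) + '0'
binary(204) = binary(102) + '0'
binary(102) = binary(51) + '0'
binary(51) = binary(25) + '1'
binary(25) = binary(12) + '1'
binary(12) = binary(6) + '0'
binary(6) = binary(3) + '0'
binary(3) = binary(1) + '1'
binary(1) = '1'  (base case)
Concatenating: '1' + '1' + '0' + '0' + '1' + '1' + '0' + '0' + '0' + '0' = '1100110000'

1100110000
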